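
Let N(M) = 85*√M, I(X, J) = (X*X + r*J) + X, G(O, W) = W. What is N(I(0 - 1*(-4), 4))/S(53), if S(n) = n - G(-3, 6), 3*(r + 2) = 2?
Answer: 170*√33/141 ≈ 6.9261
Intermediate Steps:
r = -4/3 (r = -2 + (⅓)*2 = -2 + ⅔ = -4/3 ≈ -1.3333)
S(n) = -6 + n (S(n) = n - 1*6 = n - 6 = -6 + n)
I(X, J) = X + X² - 4*J/3 (I(X, J) = (X*X - 4*J/3) + X = (X² - 4*J/3) + X = X + X² - 4*J/3)
N(I(0 - 1*(-4), 4))/S(53) = (85*√((0 - 1*(-4)) + (0 - 1*(-4))² - 4/3*4))/(-6 + 53) = (85*√((0 + 4) + (0 + 4)² - 16/3))/47 = (85*√(4 + 4² - 16/3))*(1/47) = (85*√(4 + 16 - 16/3))*(1/47) = (85*√(44/3))*(1/47) = (85*(2*√33/3))*(1/47) = (170*√33/3)*(1/47) = 170*√33/141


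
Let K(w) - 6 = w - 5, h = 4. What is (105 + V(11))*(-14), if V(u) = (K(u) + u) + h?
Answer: -1848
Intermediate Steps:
K(w) = 1 + w (K(w) = 6 + (w - 5) = 6 + (-5 + w) = 1 + w)
V(u) = 5 + 2*u (V(u) = ((1 + u) + u) + 4 = (1 + 2*u) + 4 = 5 + 2*u)
(105 + V(11))*(-14) = (105 + (5 + 2*11))*(-14) = (105 + (5 + 22))*(-14) = (105 + 27)*(-14) = 132*(-14) = -1848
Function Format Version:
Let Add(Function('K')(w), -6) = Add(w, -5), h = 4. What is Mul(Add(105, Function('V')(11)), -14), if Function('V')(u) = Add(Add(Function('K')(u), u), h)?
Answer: -1848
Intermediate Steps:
Function('K')(w) = Add(1, w) (Function('K')(w) = Add(6, Add(w, -5)) = Add(6, Add(-5, w)) = Add(1, w))
Function('V')(u) = Add(5, Mul(2, u)) (Function('V')(u) = Add(Add(Add(1, u), u), 4) = Add(Add(1, Mul(2, u)), 4) = Add(5, Mul(2, u)))
Mul(Add(105, Function('V')(11)), -14) = Mul(Add(105, Add(5, Mul(2, 11))), -14) = Mul(Add(105, Add(5, 22)), -14) = Mul(Add(105, 27), -14) = Mul(132, -14) = -1848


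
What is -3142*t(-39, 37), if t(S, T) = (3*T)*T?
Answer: -12904194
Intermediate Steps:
t(S, T) = 3*T²
-3142*t(-39, 37) = -9426*37² = -9426*1369 = -3142*4107 = -12904194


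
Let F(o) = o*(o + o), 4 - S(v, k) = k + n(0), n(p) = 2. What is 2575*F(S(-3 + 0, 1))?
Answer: 5150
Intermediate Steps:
S(v, k) = 2 - k (S(v, k) = 4 - (k + 2) = 4 - (2 + k) = 4 + (-2 - k) = 2 - k)
F(o) = 2*o² (F(o) = o*(2*o) = 2*o²)
2575*F(S(-3 + 0, 1)) = 2575*(2*(2 - 1*1)²) = 2575*(2*(2 - 1)²) = 2575*(2*1²) = 2575*(2*1) = 2575*2 = 5150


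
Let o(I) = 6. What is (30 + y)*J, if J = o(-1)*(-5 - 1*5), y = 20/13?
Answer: -24600/13 ≈ -1892.3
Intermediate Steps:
y = 20/13 (y = 20*(1/13) = 20/13 ≈ 1.5385)
J = -60 (J = 6*(-5 - 1*5) = 6*(-5 - 5) = 6*(-10) = -60)
(30 + y)*J = (30 + 20/13)*(-60) = (410/13)*(-60) = -24600/13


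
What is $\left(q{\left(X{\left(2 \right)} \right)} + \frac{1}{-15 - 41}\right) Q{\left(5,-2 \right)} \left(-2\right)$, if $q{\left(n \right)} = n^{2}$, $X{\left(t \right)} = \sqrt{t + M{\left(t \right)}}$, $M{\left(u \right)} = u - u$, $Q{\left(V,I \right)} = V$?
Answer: $- \frac{555}{28} \approx -19.821$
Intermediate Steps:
$M{\left(u \right)} = 0$
$X{\left(t \right)} = \sqrt{t}$ ($X{\left(t \right)} = \sqrt{t + 0} = \sqrt{t}$)
$\left(q{\left(X{\left(2 \right)} \right)} + \frac{1}{-15 - 41}\right) Q{\left(5,-2 \right)} \left(-2\right) = \left(\left(\sqrt{2}\right)^{2} + \frac{1}{-15 - 41}\right) 5 \left(-2\right) = \left(2 + \frac{1}{-56}\right) \left(-10\right) = \left(2 - \frac{1}{56}\right) \left(-10\right) = \frac{111}{56} \left(-10\right) = - \frac{555}{28}$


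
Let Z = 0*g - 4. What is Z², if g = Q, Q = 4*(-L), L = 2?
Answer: 16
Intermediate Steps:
Q = -8 (Q = 4*(-1*2) = 4*(-2) = -8)
g = -8
Z = -4 (Z = 0*(-8) - 4 = 0 - 4 = -4)
Z² = (-4)² = 16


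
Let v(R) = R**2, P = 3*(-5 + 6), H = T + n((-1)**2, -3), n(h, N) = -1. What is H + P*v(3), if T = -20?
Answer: 6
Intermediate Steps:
H = -21 (H = -20 - 1 = -21)
P = 3 (P = 3*1 = 3)
H + P*v(3) = -21 + 3*3**2 = -21 + 3*9 = -21 + 27 = 6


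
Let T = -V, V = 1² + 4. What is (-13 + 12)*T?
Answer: 5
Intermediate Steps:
V = 5 (V = 1 + 4 = 5)
T = -5 (T = -1*5 = -5)
(-13 + 12)*T = (-13 + 12)*(-5) = -1*(-5) = 5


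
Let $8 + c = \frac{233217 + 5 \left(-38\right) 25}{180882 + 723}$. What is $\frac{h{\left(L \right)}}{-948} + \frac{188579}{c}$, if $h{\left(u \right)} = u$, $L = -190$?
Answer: $- \frac{16232909210395}{580352802} \approx -27971.0$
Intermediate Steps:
$c = - \frac{1224373}{181605}$ ($c = -8 + \frac{233217 + 5 \left(-38\right) 25}{180882 + 723} = -8 + \frac{233217 - 4750}{181605} = -8 + \left(233217 - 4750\right) \frac{1}{181605} = -8 + 228467 \cdot \frac{1}{181605} = -8 + \frac{228467}{181605} = - \frac{1224373}{181605} \approx -6.742$)
$\frac{h{\left(L \right)}}{-948} + \frac{188579}{c} = - \frac{190}{-948} + \frac{188579}{- \frac{1224373}{181605}} = \left(-190\right) \left(- \frac{1}{948}\right) + 188579 \left(- \frac{181605}{1224373}\right) = \frac{95}{474} - \frac{34246889295}{1224373} = - \frac{16232909210395}{580352802}$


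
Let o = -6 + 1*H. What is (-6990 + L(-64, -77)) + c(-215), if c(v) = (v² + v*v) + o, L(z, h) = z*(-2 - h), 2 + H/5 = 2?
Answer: 80654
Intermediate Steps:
H = 0 (H = -10 + 5*2 = -10 + 10 = 0)
o = -6 (o = -6 + 1*0 = -6 + 0 = -6)
c(v) = -6 + 2*v² (c(v) = (v² + v*v) - 6 = (v² + v²) - 6 = 2*v² - 6 = -6 + 2*v²)
(-6990 + L(-64, -77)) + c(-215) = (-6990 - 1*(-64)*(2 - 77)) + (-6 + 2*(-215)²) = (-6990 - 1*(-64)*(-75)) + (-6 + 2*46225) = (-6990 - 4800) + (-6 + 92450) = -11790 + 92444 = 80654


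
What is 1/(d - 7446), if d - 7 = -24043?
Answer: -1/31482 ≈ -3.1764e-5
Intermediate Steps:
d = -24036 (d = 7 - 24043 = -24036)
1/(d - 7446) = 1/(-24036 - 7446) = 1/(-31482) = -1/31482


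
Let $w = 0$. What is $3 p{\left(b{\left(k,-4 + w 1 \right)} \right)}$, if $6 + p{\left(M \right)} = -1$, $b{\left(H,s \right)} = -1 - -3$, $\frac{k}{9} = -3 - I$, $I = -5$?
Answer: $-21$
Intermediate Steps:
$k = 18$ ($k = 9 \left(-3 - -5\right) = 9 \left(-3 + 5\right) = 9 \cdot 2 = 18$)
$b{\left(H,s \right)} = 2$ ($b{\left(H,s \right)} = -1 + 3 = 2$)
$p{\left(M \right)} = -7$ ($p{\left(M \right)} = -6 - 1 = -7$)
$3 p{\left(b{\left(k,-4 + w 1 \right)} \right)} = 3 \left(-7\right) = -21$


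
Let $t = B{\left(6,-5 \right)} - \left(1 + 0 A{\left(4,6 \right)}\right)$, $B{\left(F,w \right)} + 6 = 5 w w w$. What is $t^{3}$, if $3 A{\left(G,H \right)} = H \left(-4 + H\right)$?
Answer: $-252435968$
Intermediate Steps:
$A{\left(G,H \right)} = \frac{H \left(-4 + H\right)}{3}$
$B{\left(F,w \right)} = -6 + 5 w^{3}$ ($B{\left(F,w \right)} = -6 + 5 w w w = -6 + 5 w^{2} w = -6 + 5 w^{3}$)
$t = -632$ ($t = \left(-6 + 5 \left(-5\right)^{3}\right) - \left(1 + 0 \cdot \frac{1}{3} \cdot 6 \left(-4 + 6\right)\right) = \left(-6 + 5 \left(-125\right)\right) - \left(1 + 0 \cdot \frac{1}{3} \cdot 6 \cdot 2\right) = \left(-6 - 625\right) + \left(0 \cdot 4 - 1\right) = -631 + \left(0 - 1\right) = -631 - 1 = -632$)
$t^{3} = \left(-632\right)^{3} = -252435968$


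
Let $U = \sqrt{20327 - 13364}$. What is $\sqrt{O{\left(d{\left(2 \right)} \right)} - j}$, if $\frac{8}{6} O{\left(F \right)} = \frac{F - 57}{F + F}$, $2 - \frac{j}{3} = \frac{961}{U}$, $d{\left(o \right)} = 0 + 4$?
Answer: $\frac{\sqrt{-3781702782 + 142750784 \sqrt{6963}}}{18568} \approx 4.856$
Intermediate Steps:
$d{\left(o \right)} = 4$
$U = \sqrt{6963} \approx 83.445$
$j = 6 - \frac{961 \sqrt{6963}}{2321}$ ($j = 6 - 3 \frac{961}{\sqrt{6963}} = 6 - 3 \cdot 961 \frac{\sqrt{6963}}{6963} = 6 - 3 \frac{961 \sqrt{6963}}{6963} = 6 - \frac{961 \sqrt{6963}}{2321} \approx -28.55$)
$O{\left(F \right)} = \frac{3 \left(-57 + F\right)}{8 F}$ ($O{\left(F \right)} = \frac{3 \frac{F - 57}{F + F}}{4} = \frac{3 \frac{-57 + F}{2 F}}{4} = \frac{3 \left(-57 + F\right)}{8 F}$)
$\sqrt{O{\left(d{\left(2 \right)} \right)} - j} = \sqrt{\frac{3 \left(-57 + 4\right)}{8 \cdot 4} - \left(6 - \frac{961 \sqrt{6963}}{2321}\right)} = \sqrt{\frac{3}{8} \cdot \frac{1}{4} \left(-53\right) - \left(6 - \frac{961 \sqrt{6963}}{2321}\right)} = \sqrt{- \frac{159}{32} - \left(6 - \frac{961 \sqrt{6963}}{2321}\right)} = \sqrt{- \frac{351}{32} + \frac{961 \sqrt{6963}}{2321}}$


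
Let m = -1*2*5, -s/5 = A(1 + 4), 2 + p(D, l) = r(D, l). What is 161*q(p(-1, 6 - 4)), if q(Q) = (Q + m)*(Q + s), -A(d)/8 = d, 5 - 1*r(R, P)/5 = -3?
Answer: 1072904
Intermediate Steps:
r(R, P) = 40 (r(R, P) = 25 - 5*(-3) = 25 + 15 = 40)
p(D, l) = 38 (p(D, l) = -2 + 40 = 38)
A(d) = -8*d
s = 200 (s = -(-40)*(1 + 4) = -(-40)*5 = -5*(-40) = 200)
m = -10 (m = -2*5 = -10)
q(Q) = (-10 + Q)*(200 + Q) (q(Q) = (Q - 10)*(Q + 200) = (-10 + Q)*(200 + Q))
161*q(p(-1, 6 - 4)) = 161*(-2000 + 38² + 190*38) = 161*(-2000 + 1444 + 7220) = 161*6664 = 1072904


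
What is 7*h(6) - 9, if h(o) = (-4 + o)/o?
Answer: -20/3 ≈ -6.6667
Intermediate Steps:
h(o) = (-4 + o)/o
7*h(6) - 9 = 7*((-4 + 6)/6) - 9 = 7*((⅙)*2) - 9 = 7*(⅓) - 9 = 7/3 - 9 = -20/3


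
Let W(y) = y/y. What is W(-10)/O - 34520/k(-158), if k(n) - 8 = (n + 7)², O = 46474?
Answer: -1604259671/1060025466 ≈ -1.5134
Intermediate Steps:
k(n) = 8 + (7 + n)² (k(n) = 8 + (n + 7)² = 8 + (7 + n)²)
W(y) = 1
W(-10)/O - 34520/k(-158) = 1/46474 - 34520/(8 + (7 - 158)²) = 1*(1/46474) - 34520/(8 + (-151)²) = 1/46474 - 34520/(8 + 22801) = 1/46474 - 34520/22809 = -1604259671/1060025466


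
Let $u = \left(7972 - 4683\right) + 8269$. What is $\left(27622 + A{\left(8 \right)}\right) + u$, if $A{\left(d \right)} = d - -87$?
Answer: $39275$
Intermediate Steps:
$u = 11558$ ($u = 3289 + 8269 = 11558$)
$A{\left(d \right)} = 87 + d$ ($A{\left(d \right)} = d + 87 = 87 + d$)
$\left(27622 + A{\left(8 \right)}\right) + u = \left(27622 + \left(87 + 8\right)\right) + 11558 = \left(27622 + 95\right) + 11558 = 27717 + 11558 = 39275$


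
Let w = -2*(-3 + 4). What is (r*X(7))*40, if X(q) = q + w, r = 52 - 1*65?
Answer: -2600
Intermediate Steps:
r = -13 (r = 52 - 65 = -13)
w = -2 (w = -2*1 = -2)
X(q) = -2 + q (X(q) = q - 2 = -2 + q)
(r*X(7))*40 = -13*(-2 + 7)*40 = -13*5*40 = -65*40 = -2600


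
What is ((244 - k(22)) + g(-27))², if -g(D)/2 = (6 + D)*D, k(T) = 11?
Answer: 811801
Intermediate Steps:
g(D) = -2*D*(6 + D) (g(D) = -2*(6 + D)*D = -2*D*(6 + D))
((244 - k(22)) + g(-27))² = ((244 - 1*11) - 2*(-27)*(6 - 27))² = ((244 - 11) - 2*(-27)*(-21))² = (233 - 1134)² = (-901)² = 811801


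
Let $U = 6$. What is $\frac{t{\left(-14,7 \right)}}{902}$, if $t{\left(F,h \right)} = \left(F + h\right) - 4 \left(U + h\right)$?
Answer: $- \frac{59}{902} \approx -0.06541$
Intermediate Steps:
$t{\left(F,h \right)} = -24 + F - 3 h$ ($t{\left(F,h \right)} = \left(F + h\right) - 4 \left(6 + h\right) = \left(F + h\right) - \left(24 + 4 h\right) = -24 + F - 3 h$)
$\frac{t{\left(-14,7 \right)}}{902} = \frac{-24 - 14 - 21}{902} = \left(-24 - 14 - 21\right) \frac{1}{902} = \left(-59\right) \frac{1}{902} = - \frac{59}{902}$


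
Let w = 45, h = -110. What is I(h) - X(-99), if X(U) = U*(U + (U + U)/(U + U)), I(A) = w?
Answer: -9657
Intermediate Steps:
I(A) = 45
X(U) = U*(1 + U) (X(U) = U*(U + (2*U)/((2*U))) = U*(U + (2*U)*(1/(2*U))) = U*(U + 1) = U*(1 + U))
I(h) - X(-99) = 45 - (-99)*(1 - 99) = 45 - (-99)*(-98) = 45 - 1*9702 = 45 - 9702 = -9657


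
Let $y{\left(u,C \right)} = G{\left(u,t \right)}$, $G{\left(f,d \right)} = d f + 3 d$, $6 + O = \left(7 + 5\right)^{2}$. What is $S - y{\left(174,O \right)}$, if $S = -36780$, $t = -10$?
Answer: $-35010$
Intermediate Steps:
$O = 138$ ($O = -6 + \left(7 + 5\right)^{2} = -6 + 12^{2} = -6 + 144 = 138$)
$G{\left(f,d \right)} = 3 d + d f$
$y{\left(u,C \right)} = -30 - 10 u$ ($y{\left(u,C \right)} = - 10 \left(3 + u\right) = -30 - 10 u$)
$S - y{\left(174,O \right)} = -36780 - \left(-30 - 1740\right) = -36780 - -1770 = -36780 + 1770 = -35010$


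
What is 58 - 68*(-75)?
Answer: 5158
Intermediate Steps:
58 - 68*(-75) = 58 + 5100 = 5158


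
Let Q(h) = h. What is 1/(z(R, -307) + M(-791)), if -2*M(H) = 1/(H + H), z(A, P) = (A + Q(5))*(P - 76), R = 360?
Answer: -3164/442311379 ≈ -7.1533e-6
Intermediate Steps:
z(A, P) = (-76 + P)*(5 + A) (z(A, P) = (A + 5)*(P - 76) = (5 + A)*(-76 + P) = (-76 + P)*(5 + A))
M(H) = -1/(4*H) (M(H) = -1/(2*(H + H)) = -1/(2*H)/2 = -1/(4*H))
1/(z(R, -307) + M(-791)) = 1/((-380 - 76*360 + 5*(-307) + 360*(-307)) - ¼/(-791)) = 1/((-380 - 27360 - 1535 - 110520) - ¼*(-1/791)) = 1/(-139795 + 1/3164) = 1/(-442311379/3164) = -3164/442311379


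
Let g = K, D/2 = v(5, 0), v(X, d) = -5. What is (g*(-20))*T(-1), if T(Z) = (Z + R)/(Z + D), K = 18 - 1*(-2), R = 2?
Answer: 400/11 ≈ 36.364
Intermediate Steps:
D = -10 (D = 2*(-5) = -10)
K = 20 (K = 18 + 2 = 20)
g = 20
T(Z) = (2 + Z)/(-10 + Z) (T(Z) = (Z + 2)/(Z - 10) = (2 + Z)/(-10 + Z))
(g*(-20))*T(-1) = (20*(-20))*((2 - 1)/(-10 - 1)) = -400/(-11) = -(-400)/11 = -400*(-1/11) = 400/11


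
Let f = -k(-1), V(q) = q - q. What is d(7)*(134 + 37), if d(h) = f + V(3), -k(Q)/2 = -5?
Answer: -1710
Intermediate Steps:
k(Q) = 10 (k(Q) = -2*(-5) = 10)
V(q) = 0
f = -10 (f = -1*10 = -10)
d(h) = -10 (d(h) = -10 + 0 = -10)
d(7)*(134 + 37) = -10*(134 + 37) = -10*171 = -1710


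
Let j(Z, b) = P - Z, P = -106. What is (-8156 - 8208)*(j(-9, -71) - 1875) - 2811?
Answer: 32266997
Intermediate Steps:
j(Z, b) = -106 - Z
(-8156 - 8208)*(j(-9, -71) - 1875) - 2811 = (-8156 - 8208)*((-106 - 1*(-9)) - 1875) - 2811 = -16364*((-106 + 9) - 1875) - 2811 = -16364*(-97 - 1875) - 2811 = -16364*(-1972) - 2811 = 32269808 - 2811 = 32266997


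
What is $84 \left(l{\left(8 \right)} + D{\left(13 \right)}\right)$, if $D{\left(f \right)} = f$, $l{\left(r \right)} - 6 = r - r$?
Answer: $1596$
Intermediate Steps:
$l{\left(r \right)} = 6$ ($l{\left(r \right)} = 6 + \left(r - r\right) = 6 + 0 = 6$)
$84 \left(l{\left(8 \right)} + D{\left(13 \right)}\right) = 84 \left(6 + 13\right) = 84 \cdot 19 = 1596$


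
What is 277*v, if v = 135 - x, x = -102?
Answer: 65649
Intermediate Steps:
v = 237 (v = 135 - 1*(-102) = 135 + 102 = 237)
277*v = 277*237 = 65649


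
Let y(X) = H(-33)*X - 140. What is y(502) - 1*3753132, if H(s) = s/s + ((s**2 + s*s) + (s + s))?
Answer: -2692546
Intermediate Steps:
H(s) = 1 + 2*s + 2*s**2 (H(s) = 1 + ((s**2 + s**2) + 2*s) = 1 + (2*s**2 + 2*s) = 1 + (2*s + 2*s**2) = 1 + 2*s + 2*s**2)
y(X) = -140 + 2113*X (y(X) = (1 + 2*(-33) + 2*(-33)**2)*X - 140 = (1 - 66 + 2*1089)*X - 140 = (1 - 66 + 2178)*X - 140 = 2113*X - 140 = -140 + 2113*X)
y(502) - 1*3753132 = (-140 + 2113*502) - 1*3753132 = (-140 + 1060726) - 3753132 = 1060586 - 3753132 = -2692546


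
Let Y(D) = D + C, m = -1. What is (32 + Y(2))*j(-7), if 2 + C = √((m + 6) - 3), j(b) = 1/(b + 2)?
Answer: -32/5 - √2/5 ≈ -6.6828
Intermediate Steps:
j(b) = 1/(2 + b)
C = -2 + √2 (C = -2 + √((-1 + 6) - 3) = -2 + √(5 - 3) = -2 + √2 ≈ -0.58579)
Y(D) = -2 + D + √2 (Y(D) = D + (-2 + √2) = -2 + D + √2)
(32 + Y(2))*j(-7) = (32 + (-2 + 2 + √2))/(2 - 7) = (32 + √2)/(-5) = (32 + √2)*(-⅕) = -32/5 - √2/5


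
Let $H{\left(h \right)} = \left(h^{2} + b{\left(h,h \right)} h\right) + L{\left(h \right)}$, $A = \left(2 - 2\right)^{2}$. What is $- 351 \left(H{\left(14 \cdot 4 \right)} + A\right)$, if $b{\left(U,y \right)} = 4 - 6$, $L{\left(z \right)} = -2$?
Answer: $-1060722$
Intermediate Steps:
$A = 0$ ($A = 0^{2} = 0$)
$b{\left(U,y \right)} = -2$ ($b{\left(U,y \right)} = 4 - 6 = -2$)
$H{\left(h \right)} = -2 + h^{2} - 2 h$ ($H{\left(h \right)} = \left(h^{2} - 2 h\right) - 2 = -2 + h^{2} - 2 h$)
$- 351 \left(H{\left(14 \cdot 4 \right)} + A\right) = - 351 \left(\left(-2 + \left(14 \cdot 4\right)^{2} - 2 \cdot 14 \cdot 4\right) + 0\right) = - 351 \left(\left(-2 + 56^{2} - 112\right) + 0\right) = - 351 \left(\left(-2 + 3136 - 112\right) + 0\right) = - 351 \left(3022 + 0\right) = \left(-351\right) 3022 = -1060722$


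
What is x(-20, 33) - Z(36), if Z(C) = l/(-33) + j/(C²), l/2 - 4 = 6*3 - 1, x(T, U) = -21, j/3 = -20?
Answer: -23381/1188 ≈ -19.681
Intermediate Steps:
j = -60 (j = 3*(-20) = -60)
l = 42 (l = 8 + 2*(6*3 - 1) = 8 + 2*(18 - 1) = 8 + 2*17 = 8 + 34 = 42)
Z(C) = -14/11 - 60/C² (Z(C) = 42/(-33) - 60/C² = 42*(-1/33) - 60/C² = -14/11 - 60/C²)
x(-20, 33) - Z(36) = -21 - (-14/11 - 60/36²) = -21 - (-14/11 - 60*1/1296) = -21 - (-14/11 - 5/108) = -21 - 1*(-1567/1188) = -21 + 1567/1188 = -23381/1188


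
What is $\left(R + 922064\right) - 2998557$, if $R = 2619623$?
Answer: $543130$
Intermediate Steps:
$\left(R + 922064\right) - 2998557 = \left(2619623 + 922064\right) - 2998557 = 3541687 - 2998557 = 543130$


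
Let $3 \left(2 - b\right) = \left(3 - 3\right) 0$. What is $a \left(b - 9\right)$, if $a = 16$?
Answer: $-112$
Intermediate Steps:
$b = 2$ ($b = 2 - \frac{\left(3 - 3\right) 0}{3} = 2 - \frac{0 \cdot 0}{3} = 2 - 0 = 2 + 0 = 2$)
$a \left(b - 9\right) = 16 \left(2 - 9\right) = 16 \left(-7\right) = -112$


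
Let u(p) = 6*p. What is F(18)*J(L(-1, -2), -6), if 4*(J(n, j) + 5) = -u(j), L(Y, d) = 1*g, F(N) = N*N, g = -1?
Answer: 1296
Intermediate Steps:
F(N) = N²
L(Y, d) = -1 (L(Y, d) = 1*(-1) = -1)
J(n, j) = -5 - 3*j/2 (J(n, j) = -5 + (-6*j)/4 = -5 - 3*j/2)
F(18)*J(L(-1, -2), -6) = 18²*(-5 - 3/2*(-6)) = 324*(-5 + 9) = 324*4 = 1296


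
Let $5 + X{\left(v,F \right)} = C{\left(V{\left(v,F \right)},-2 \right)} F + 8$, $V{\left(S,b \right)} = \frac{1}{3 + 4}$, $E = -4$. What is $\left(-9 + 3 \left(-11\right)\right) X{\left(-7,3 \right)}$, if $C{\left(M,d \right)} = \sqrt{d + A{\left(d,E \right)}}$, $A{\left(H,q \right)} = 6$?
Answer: $-378$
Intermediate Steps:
$V{\left(S,b \right)} = \frac{1}{7}$
$C{\left(M,d \right)} = \sqrt{6 + d}$ ($C{\left(M,d \right)} = \sqrt{d + 6} = \sqrt{6 + d}$)
$X{\left(v,F \right)} = 3 + 2 F$ ($X{\left(v,F \right)} = -5 + \left(\sqrt{6 - 2} F + 8\right) = -5 + \left(\sqrt{4} F + 8\right) = -5 + \left(2 F + 8\right) = -5 + \left(8 + 2 F\right) = 3 + 2 F$)
$\left(-9 + 3 \left(-11\right)\right) X{\left(-7,3 \right)} = \left(-9 + 3 \left(-11\right)\right) \left(3 + 2 \cdot 3\right) = \left(-9 - 33\right) \left(3 + 6\right) = \left(-42\right) 9 = -378$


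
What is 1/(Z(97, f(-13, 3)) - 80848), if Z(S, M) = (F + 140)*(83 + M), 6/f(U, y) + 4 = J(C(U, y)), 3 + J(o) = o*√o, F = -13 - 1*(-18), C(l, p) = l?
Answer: (-13*√13 + 7*I)/(-482561*I + 894569*√13) ≈ -1.4532e-5 - 3.834e-9*I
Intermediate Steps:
F = 5 (F = -13 + 18 = 5)
J(o) = -3 + o^(3/2) (J(o) = -3 + o*√o = -3 + o^(3/2))
f(U, y) = 6/(-7 + U^(3/2)) (f(U, y) = 6/(-4 + (-3 + U^(3/2))) = 6/(-7 + U^(3/2)))
Z(S, M) = 12035 + 145*M (Z(S, M) = (5 + 140)*(83 + M) = 145*(83 + M) = 12035 + 145*M)
1/(Z(97, f(-13, 3)) - 80848) = 1/((12035 + 145*(6/(-7 + (-13)^(3/2)))) - 80848) = 1/((12035 + 145*(6/(-7 - 13*I*√13))) - 80848) = 1/((12035 + 870/(-7 - 13*I*√13)) - 80848) = 1/(-68813 + 870/(-7 - 13*I*√13))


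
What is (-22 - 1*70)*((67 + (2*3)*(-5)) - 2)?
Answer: -3220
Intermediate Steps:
(-22 - 1*70)*((67 + (2*3)*(-5)) - 2) = (-22 - 70)*((67 + 6*(-5)) - 2) = -92*((67 - 30) - 2) = -92*(37 - 2) = -92*35 = -3220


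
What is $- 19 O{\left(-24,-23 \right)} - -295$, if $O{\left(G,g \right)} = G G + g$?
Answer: $-10212$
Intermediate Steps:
$O{\left(G,g \right)} = g + G^{2}$ ($O{\left(G,g \right)} = G^{2} + g = g + G^{2}$)
$- 19 O{\left(-24,-23 \right)} - -295 = - 19 \left(-23 + \left(-24\right)^{2}\right) - -295 = - 19 \left(-23 + 576\right) + 295 = \left(-19\right) 553 + 295 = -10507 + 295 = -10212$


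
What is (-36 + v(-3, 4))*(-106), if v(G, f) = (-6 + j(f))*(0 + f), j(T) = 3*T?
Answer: 1272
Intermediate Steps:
v(G, f) = f*(-6 + 3*f) (v(G, f) = (-6 + 3*f)*(0 + f) = (-6 + 3*f)*f = f*(-6 + 3*f))
(-36 + v(-3, 4))*(-106) = (-36 + 3*4*(-2 + 4))*(-106) = (-36 + 3*4*2)*(-106) = (-36 + 24)*(-106) = -12*(-106) = 1272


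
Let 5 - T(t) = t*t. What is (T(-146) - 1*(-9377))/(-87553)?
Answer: 11934/87553 ≈ 0.13631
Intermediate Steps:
T(t) = 5 - t**2 (T(t) = 5 - t*t = 5 - t**2)
(T(-146) - 1*(-9377))/(-87553) = ((5 - 1*(-146)**2) - 1*(-9377))/(-87553) = ((5 - 1*21316) + 9377)*(-1/87553) = ((5 - 21316) + 9377)*(-1/87553) = (-21311 + 9377)*(-1/87553) = -11934*(-1/87553) = 11934/87553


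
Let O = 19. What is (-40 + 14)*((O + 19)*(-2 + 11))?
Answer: -8892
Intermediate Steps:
(-40 + 14)*((O + 19)*(-2 + 11)) = (-40 + 14)*((19 + 19)*(-2 + 11)) = -988*9 = -26*342 = -8892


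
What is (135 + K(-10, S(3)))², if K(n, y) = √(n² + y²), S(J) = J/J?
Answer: (135 + √101)² ≈ 21039.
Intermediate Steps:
S(J) = 1
(135 + K(-10, S(3)))² = (135 + √((-10)² + 1²))² = (135 + √(100 + 1))² = (135 + √101)²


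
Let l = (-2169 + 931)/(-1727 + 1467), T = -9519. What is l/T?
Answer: -619/1237470 ≈ -0.00050021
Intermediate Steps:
l = 619/130 (l = -1238/(-260) = -1238*(-1/260) = 619/130 ≈ 4.7615)
l/T = (619/130)/(-9519) = (619/130)*(-1/9519) = -619/1237470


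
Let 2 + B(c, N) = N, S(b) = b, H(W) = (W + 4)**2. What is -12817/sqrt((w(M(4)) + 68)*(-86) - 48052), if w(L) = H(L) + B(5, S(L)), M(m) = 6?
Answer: 12817*I*sqrt(15711)/31422 ≈ 51.128*I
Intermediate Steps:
H(W) = (4 + W)**2
B(c, N) = -2 + N
w(L) = -2 + L + (4 + L)**2 (w(L) = (4 + L)**2 + (-2 + L) = -2 + L + (4 + L)**2)
-12817/sqrt((w(M(4)) + 68)*(-86) - 48052) = -12817/sqrt(((-2 + 6 + (4 + 6)**2) + 68)*(-86) - 48052) = -12817/sqrt(((-2 + 6 + 10**2) + 68)*(-86) - 48052) = -12817/sqrt(((-2 + 6 + 100) + 68)*(-86) - 48052) = -12817/sqrt((104 + 68)*(-86) - 48052) = -12817/sqrt(172*(-86) - 48052) = -12817/sqrt(-14792 - 48052) = -12817*(-I*sqrt(15711)/31422) = -(-12817)*I*sqrt(15711)/31422 = 12817*I*sqrt(15711)/31422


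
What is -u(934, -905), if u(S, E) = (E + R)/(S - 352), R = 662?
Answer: 81/194 ≈ 0.41753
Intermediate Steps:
u(S, E) = (662 + E)/(-352 + S) (u(S, E) = (E + 662)/(S - 352) = (662 + E)/(-352 + S))
-u(934, -905) = -(662 - 905)/(-352 + 934) = -(-243)/582 = -1*(-81/194) = 81/194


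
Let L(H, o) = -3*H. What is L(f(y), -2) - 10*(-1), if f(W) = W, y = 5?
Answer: -5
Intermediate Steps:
L(f(y), -2) - 10*(-1) = -3*5 - 10*(-1) = -15 + 10 = -5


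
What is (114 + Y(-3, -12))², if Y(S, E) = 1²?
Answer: 13225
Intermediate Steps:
Y(S, E) = 1
(114 + Y(-3, -12))² = (114 + 1)² = 115² = 13225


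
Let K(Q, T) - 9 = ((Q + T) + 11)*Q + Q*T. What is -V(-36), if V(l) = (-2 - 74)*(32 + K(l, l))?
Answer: 268508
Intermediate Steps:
K(Q, T) = 9 + Q*T + Q*(11 + Q + T) (K(Q, T) = 9 + (((Q + T) + 11)*Q + Q*T) = 9 + ((11 + Q + T)*Q + Q*T) = 9 + (Q*(11 + Q + T) + Q*T) = 9 + (Q*T + Q*(11 + Q + T)) = 9 + Q*T + Q*(11 + Q + T))
V(l) = -3116 - 836*l - 228*l² (V(l) = (-2 - 74)*(32 + (9 + l² + 11*l + 2*l*l)) = -76*(32 + (9 + l² + 11*l + 2*l²)) = -76*(32 + (9 + 3*l² + 11*l)) = -76*(41 + 3*l² + 11*l) = -3116 - 836*l - 228*l²)
-V(-36) = -(-3116 - 836*(-36) - 228*(-36)²) = -(-3116 + 30096 - 228*1296) = -(-3116 + 30096 - 295488) = -1*(-268508) = 268508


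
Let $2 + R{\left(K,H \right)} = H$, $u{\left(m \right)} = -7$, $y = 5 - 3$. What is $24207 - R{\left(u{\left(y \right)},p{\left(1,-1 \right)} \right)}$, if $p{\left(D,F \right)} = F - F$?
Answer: $24209$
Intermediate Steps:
$p{\left(D,F \right)} = 0$
$y = 2$
$R{\left(K,H \right)} = -2 + H$
$24207 - R{\left(u{\left(y \right)},p{\left(1,-1 \right)} \right)} = 24207 - \left(-2 + 0\right) = 24207 - -2 = 24207 + 2 = 24209$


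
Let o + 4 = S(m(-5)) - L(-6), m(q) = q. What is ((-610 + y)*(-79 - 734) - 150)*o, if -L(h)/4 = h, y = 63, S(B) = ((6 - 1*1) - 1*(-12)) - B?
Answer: -2667366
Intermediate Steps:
S(B) = 17 - B (S(B) = ((6 - 1) + 12) - B = (5 + 12) - B = 17 - B)
L(h) = -4*h
o = -6 (o = -4 + ((17 - 1*(-5)) - (-4)*(-6)) = -4 + ((17 + 5) - 1*24) = -4 + (22 - 24) = -4 - 2 = -6)
((-610 + y)*(-79 - 734) - 150)*o = ((-610 + 63)*(-79 - 734) - 150)*(-6) = (-547*(-813) - 150)*(-6) = (444711 - 150)*(-6) = 444561*(-6) = -2667366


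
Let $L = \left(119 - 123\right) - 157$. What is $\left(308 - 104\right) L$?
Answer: $-32844$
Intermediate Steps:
$L = -161$ ($L = -4 - 157 = -161$)
$\left(308 - 104\right) L = \left(308 - 104\right) \left(-161\right) = 204 \left(-161\right) = -32844$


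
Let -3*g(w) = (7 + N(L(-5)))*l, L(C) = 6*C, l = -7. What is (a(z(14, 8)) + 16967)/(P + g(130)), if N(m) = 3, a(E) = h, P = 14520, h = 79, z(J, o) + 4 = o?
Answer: 25569/21815 ≈ 1.1721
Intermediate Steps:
z(J, o) = -4 + o
a(E) = 79
g(w) = 70/3 (g(w) = -(7 + 3)*(-7)/3 = -10*(-7)/3 = -⅓*(-70) = 70/3)
(a(z(14, 8)) + 16967)/(P + g(130)) = (79 + 16967)/(14520 + 70/3) = 17046/(43630/3) = 17046*(3/43630) = 25569/21815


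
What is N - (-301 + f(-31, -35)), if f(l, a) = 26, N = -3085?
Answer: -2810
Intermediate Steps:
N - (-301 + f(-31, -35)) = -3085 - (-301 + 26) = -3085 - 1*(-275) = -3085 + 275 = -2810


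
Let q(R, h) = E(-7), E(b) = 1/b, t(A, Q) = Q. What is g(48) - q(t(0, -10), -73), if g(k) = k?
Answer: 337/7 ≈ 48.143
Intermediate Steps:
q(R, h) = -⅐ (q(R, h) = 1/(-7) = -⅐)
g(48) - q(t(0, -10), -73) = 48 - 1*(-⅐) = 48 + ⅐ = 337/7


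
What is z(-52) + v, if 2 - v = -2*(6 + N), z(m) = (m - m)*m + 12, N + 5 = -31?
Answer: -46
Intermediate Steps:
N = -36 (N = -5 - 31 = -36)
z(m) = 12 (z(m) = 0*m + 12 = 0 + 12 = 12)
v = -58 (v = 2 - (-2)*(6 - 36) = 2 - (-2)*(-30) = 2 - 1*60 = 2 - 60 = -58)
z(-52) + v = 12 - 58 = -46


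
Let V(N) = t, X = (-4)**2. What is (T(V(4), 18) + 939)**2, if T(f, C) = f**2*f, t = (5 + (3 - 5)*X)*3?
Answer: 281432372004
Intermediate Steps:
X = 16
t = -81 (t = (5 + (3 - 5)*16)*3 = (5 - 2*16)*3 = (5 - 32)*3 = -27*3 = -81)
V(N) = -81
T(f, C) = f**3
(T(V(4), 18) + 939)**2 = ((-81)**3 + 939)**2 = (-531441 + 939)**2 = (-530502)**2 = 281432372004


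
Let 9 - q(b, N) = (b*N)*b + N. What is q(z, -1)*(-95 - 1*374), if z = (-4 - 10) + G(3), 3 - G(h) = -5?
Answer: -21574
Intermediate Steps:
G(h) = 8 (G(h) = 3 - 1*(-5) = 3 + 5 = 8)
z = -6 (z = (-4 - 10) + 8 = -14 + 8 = -6)
q(b, N) = 9 - N - N*b**2 (q(b, N) = 9 - ((b*N)*b + N) = 9 - ((N*b)*b + N) = 9 - (N*b**2 + N) = 9 - (N + N*b**2) = 9 + (-N - N*b**2) = 9 - N - N*b**2)
q(z, -1)*(-95 - 1*374) = (9 - 1*(-1) - 1*(-1)*(-6)**2)*(-95 - 1*374) = (9 + 1 - 1*(-1)*36)*(-95 - 374) = (9 + 1 + 36)*(-469) = 46*(-469) = -21574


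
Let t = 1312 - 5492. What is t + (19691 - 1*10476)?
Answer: 5035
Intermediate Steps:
t = -4180
t + (19691 - 1*10476) = -4180 + (19691 - 1*10476) = -4180 + (19691 - 10476) = -4180 + 9215 = 5035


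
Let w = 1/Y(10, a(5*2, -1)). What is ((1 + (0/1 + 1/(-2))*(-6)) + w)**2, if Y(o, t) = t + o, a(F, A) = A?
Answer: 1369/81 ≈ 16.901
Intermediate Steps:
Y(o, t) = o + t
w = 1/9 (w = 1/(10 - 1) = 1/9 ≈ 0.11111)
((1 + (0/1 + 1/(-2))*(-6)) + w)**2 = ((1 + (0/1 + 1/(-2))*(-6)) + 1/9)**2 = ((1 + (0*1 + 1*(-1/2))*(-6)) + 1/9)**2 = ((1 + (0 - 1/2)*(-6)) + 1/9)**2 = ((1 - 1/2*(-6)) + 1/9)**2 = ((1 + 3) + 1/9)**2 = (4 + 1/9)**2 = (37/9)**2 = 1369/81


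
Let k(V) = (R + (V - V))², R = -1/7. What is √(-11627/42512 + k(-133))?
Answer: 3*I*√155644403/74396 ≈ 0.50308*I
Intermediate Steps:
R = -⅐ (R = -1*⅐ = -⅐ ≈ -0.14286)
k(V) = 1/49 (k(V) = (-⅐ + (V - V))² = (-⅐ + 0)² = (-⅐)² = 1/49)
√(-11627/42512 + k(-133)) = √(-11627/42512 + 1/49) = √(-527211/2083088) = 3*I*√155644403/74396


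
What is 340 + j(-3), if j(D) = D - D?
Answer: 340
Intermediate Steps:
j(D) = 0
340 + j(-3) = 340 + 0 = 340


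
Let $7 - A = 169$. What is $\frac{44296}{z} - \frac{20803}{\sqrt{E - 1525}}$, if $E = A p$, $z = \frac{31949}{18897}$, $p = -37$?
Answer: $\frac{837061512}{31949} - \frac{20803 \sqrt{4469}}{4469} \approx 25889.0$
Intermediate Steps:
$A = -162$ ($A = 7 - 169 = -162$)
$z = \frac{31949}{18897}$ ($z = 31949 \cdot \frac{1}{18897} = \frac{31949}{18897} \approx 1.6907$)
$E = 5994$ ($E = \left(-162\right) \left(-37\right) = 5994$)
$\frac{44296}{z} - \frac{20803}{\sqrt{E - 1525}} = \frac{44296}{\frac{31949}{18897}} - \frac{20803}{\sqrt{5994 - 1525}} = 44296 \cdot \frac{18897}{31949} - \frac{20803}{\sqrt{4469}} = \frac{837061512}{31949} - 20803 \frac{\sqrt{4469}}{4469} = \frac{837061512}{31949} - \frac{20803 \sqrt{4469}}{4469}$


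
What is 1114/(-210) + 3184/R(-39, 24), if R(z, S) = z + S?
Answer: -1523/7 ≈ -217.57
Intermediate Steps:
R(z, S) = S + z
1114/(-210) + 3184/R(-39, 24) = 1114/(-210) + 3184/(24 - 39) = 1114*(-1/210) + 3184/(-15) = -557/105 + 3184*(-1/15) = -557/105 - 3184/15 = -1523/7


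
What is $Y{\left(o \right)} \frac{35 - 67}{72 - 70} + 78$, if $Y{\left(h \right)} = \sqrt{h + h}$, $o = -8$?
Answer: $78 - 64 i \approx 78.0 - 64.0 i$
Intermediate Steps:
$Y{\left(h \right)} = \sqrt{2} \sqrt{h}$ ($Y{\left(h \right)} = \sqrt{2 h} = \sqrt{2} \sqrt{h}$)
$Y{\left(o \right)} \frac{35 - 67}{72 - 70} + 78 = \sqrt{2} \sqrt{-8} \frac{35 - 67}{72 - 70} + 78 = \sqrt{2} \cdot 2 i \sqrt{2} \left(- \frac{32}{2}\right) + 78 = 4 i \left(\left(-32\right) \frac{1}{2}\right) + 78 = 4 i \left(-16\right) + 78 = - 64 i + 78 = 78 - 64 i$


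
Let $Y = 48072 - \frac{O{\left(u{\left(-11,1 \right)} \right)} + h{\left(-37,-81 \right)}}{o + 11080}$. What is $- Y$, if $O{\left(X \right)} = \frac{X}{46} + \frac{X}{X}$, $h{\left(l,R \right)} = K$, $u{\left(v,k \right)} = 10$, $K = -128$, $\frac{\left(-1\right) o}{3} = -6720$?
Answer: $- \frac{8635174089}{179630} \approx -48072.0$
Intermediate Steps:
$o = 20160$ ($o = \left(-3\right) \left(-6720\right) = 20160$)
$h{\left(l,R \right)} = -128$
$O{\left(X \right)} = 1 + \frac{X}{46}$ ($O{\left(X \right)} = X \frac{1}{46} + 1 = \frac{X}{46} + 1 = 1 + \frac{X}{46}$)
$Y = \frac{8635174089}{179630}$ ($Y = 48072 - \frac{\left(1 + \frac{1}{46} \cdot 10\right) - 128}{20160 + 11080} = 48072 - \frac{\left(1 + \frac{5}{23}\right) - 128}{31240} = 48072 - \left(\frac{28}{23} - 128\right) \frac{1}{31240} = 48072 - \left(- \frac{2916}{23}\right) \frac{1}{31240} = 48072 - - \frac{729}{179630} = 48072 + \frac{729}{179630} = \frac{8635174089}{179630} \approx 48072.0$)
$- Y = \left(-1\right) \frac{8635174089}{179630} = - \frac{8635174089}{179630}$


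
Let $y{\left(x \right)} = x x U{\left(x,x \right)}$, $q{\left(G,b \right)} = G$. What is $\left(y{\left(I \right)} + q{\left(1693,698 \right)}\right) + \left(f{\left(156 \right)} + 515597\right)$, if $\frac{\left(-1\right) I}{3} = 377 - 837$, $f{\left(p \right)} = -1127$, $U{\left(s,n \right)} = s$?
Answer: $2628588163$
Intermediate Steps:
$I = 1380$ ($I = - 3 \left(377 - 837\right) = \left(-3\right) \left(-460\right) = 1380$)
$y{\left(x \right)} = x^{3}$ ($y{\left(x \right)} = x x x = x^{2} x = x^{3}$)
$\left(y{\left(I \right)} + q{\left(1693,698 \right)}\right) + \left(f{\left(156 \right)} + 515597\right) = \left(1380^{3} + 1693\right) + \left(-1127 + 515597\right) = \left(2628072000 + 1693\right) + 514470 = 2628073693 + 514470 = 2628588163$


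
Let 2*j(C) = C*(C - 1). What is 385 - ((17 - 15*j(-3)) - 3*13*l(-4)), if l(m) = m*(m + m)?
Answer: 1706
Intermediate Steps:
j(C) = C*(-1 + C)/2 (j(C) = (C*(C - 1))/2 = (C*(-1 + C))/2 = C*(-1 + C)/2)
l(m) = 2*m² (l(m) = m*(2*m) = 2*m²)
385 - ((17 - 15*j(-3)) - 3*13*l(-4)) = 385 - ((17 - 15*(-3)*(-1 - 3)/2) - 3*13*2*(-4)²) = 385 - ((17 - 15*(-3)*(-4)/2) - 39*2*16) = 385 - ((17 - 15*6) - 39*32) = 385 - ((17 - 90) - 1*1248) = 385 - (-73 - 1248) = 385 - 1*(-1321) = 385 + 1321 = 1706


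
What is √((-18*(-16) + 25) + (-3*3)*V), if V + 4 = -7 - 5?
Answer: √457 ≈ 21.378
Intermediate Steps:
V = -16 (V = -4 + (-7 - 5) = -4 - 12 = -16)
√((-18*(-16) + 25) + (-3*3)*V) = √((-18*(-16) + 25) - 3*3*(-16)) = √((288 + 25) - 9*(-16)) = √(313 + 144) = √457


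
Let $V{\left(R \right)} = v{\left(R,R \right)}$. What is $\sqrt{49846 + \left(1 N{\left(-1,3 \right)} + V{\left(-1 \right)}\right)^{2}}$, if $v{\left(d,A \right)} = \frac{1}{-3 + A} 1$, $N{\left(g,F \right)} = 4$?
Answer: $\frac{\sqrt{797761}}{4} \approx 223.29$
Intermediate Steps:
$v{\left(d,A \right)} = \frac{1}{-3 + A}$
$V{\left(R \right)} = \frac{1}{-3 + R}$
$\sqrt{49846 + \left(1 N{\left(-1,3 \right)} + V{\left(-1 \right)}\right)^{2}} = \sqrt{49846 + \left(1 \cdot 4 + \frac{1}{-3 - 1}\right)^{2}} = \sqrt{49846 + \left(4 + \frac{1}{-4}\right)^{2}} = \sqrt{49846 + \left(4 - \frac{1}{4}\right)^{2}} = \sqrt{49846 + \left(\frac{15}{4}\right)^{2}} = \sqrt{49846 + \frac{225}{16}} = \sqrt{\frac{797761}{16}} = \frac{\sqrt{797761}}{4}$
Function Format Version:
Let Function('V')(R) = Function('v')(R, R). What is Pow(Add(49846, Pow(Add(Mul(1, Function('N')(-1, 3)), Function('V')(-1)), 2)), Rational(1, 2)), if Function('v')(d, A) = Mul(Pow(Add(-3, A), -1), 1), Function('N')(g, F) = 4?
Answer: Mul(Rational(1, 4), Pow(797761, Rational(1, 2))) ≈ 223.29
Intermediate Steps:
Function('v')(d, A) = Pow(Add(-3, A), -1)
Function('V')(R) = Pow(Add(-3, R), -1)
Pow(Add(49846, Pow(Add(Mul(1, Function('N')(-1, 3)), Function('V')(-1)), 2)), Rational(1, 2)) = Pow(Add(49846, Pow(Add(Mul(1, 4), Pow(Add(-3, -1), -1)), 2)), Rational(1, 2)) = Pow(Add(49846, Pow(Add(4, Pow(-4, -1)), 2)), Rational(1, 2)) = Pow(Add(49846, Pow(Add(4, Rational(-1, 4)), 2)), Rational(1, 2)) = Pow(Add(49846, Pow(Rational(15, 4), 2)), Rational(1, 2)) = Pow(Add(49846, Rational(225, 16)), Rational(1, 2)) = Pow(Rational(797761, 16), Rational(1, 2)) = Mul(Rational(1, 4), Pow(797761, Rational(1, 2)))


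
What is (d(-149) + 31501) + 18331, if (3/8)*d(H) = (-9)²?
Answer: 50048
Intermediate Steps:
d(H) = 216 (d(H) = (8/3)*(-9)² = (8/3)*81 = 216)
(d(-149) + 31501) + 18331 = (216 + 31501) + 18331 = 31717 + 18331 = 50048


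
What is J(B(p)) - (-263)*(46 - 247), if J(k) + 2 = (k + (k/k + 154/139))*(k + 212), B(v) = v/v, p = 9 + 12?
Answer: -7256219/139 ≈ -52203.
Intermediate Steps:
p = 21
B(v) = 1
J(k) = -2 + (212 + k)*(293/139 + k) (J(k) = -2 + (k + (k/k + 154/139))*(k + 212) = -2 + (k + (1 + 154*(1/139)))*(212 + k) = -2 + (k + (1 + 154/139))*(212 + k) = -2 + (k + 293/139)*(212 + k) = -2 + (293/139 + k)*(212 + k) = -2 + (212 + k)*(293/139 + k))
J(B(p)) - (-263)*(46 - 247) = (61838/139 + 1² + (29761/139)*1) - (-263)*(46 - 247) = (61838/139 + 1 + 29761/139) - (-263)*(-201) = 91738/139 - 1*52863 = 91738/139 - 52863 = -7256219/139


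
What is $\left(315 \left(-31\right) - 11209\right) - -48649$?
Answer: $27675$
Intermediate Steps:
$\left(315 \left(-31\right) - 11209\right) - -48649 = \left(-9765 - 11209\right) + 48649 = -20974 + 48649 = 27675$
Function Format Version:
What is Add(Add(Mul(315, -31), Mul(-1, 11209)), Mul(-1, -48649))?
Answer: 27675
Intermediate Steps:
Add(Add(Mul(315, -31), Mul(-1, 11209)), Mul(-1, -48649)) = Add(Add(-9765, -11209), 48649) = Add(-20974, 48649) = 27675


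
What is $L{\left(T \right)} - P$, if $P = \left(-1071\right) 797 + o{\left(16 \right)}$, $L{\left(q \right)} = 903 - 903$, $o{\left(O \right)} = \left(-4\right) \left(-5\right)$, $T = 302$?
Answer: $853567$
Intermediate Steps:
$o{\left(O \right)} = 20$
$L{\left(q \right)} = 0$
$P = -853567$ ($P = \left(-1071\right) 797 + 20 = -853587 + 20 = -853567$)
$L{\left(T \right)} - P = 0 - -853567 = 0 + 853567 = 853567$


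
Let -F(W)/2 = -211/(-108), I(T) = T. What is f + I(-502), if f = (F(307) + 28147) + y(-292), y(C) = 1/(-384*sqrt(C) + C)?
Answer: 110265735979/3989196 + 48*I*sqrt(73)/2696401 ≈ 27641.0 + 0.0001521*I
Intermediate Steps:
F(W) = -211/54 (F(W) = -(-422)/(-108) = -(-422)*(-1)/108 = -2*211/108 = -211/54)
y(C) = 1/(C - 384*sqrt(C))
f = 1519727/54 + 1/(-292 - 768*I*sqrt(73)) (f = (-211/54 + 28147) + 1/(-292 - 768*I*sqrt(73)) = 1519727/54 + 1/(-292 - 768*I*sqrt(73)) ≈ 28143.0 + 0.0001521*I)
f + I(-502) = (112268312371/3989196 + 48*I*sqrt(73)/2696401) - 502 = 110265735979/3989196 + 48*I*sqrt(73)/2696401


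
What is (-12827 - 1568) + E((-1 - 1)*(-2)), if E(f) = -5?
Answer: -14400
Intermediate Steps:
(-12827 - 1568) + E((-1 - 1)*(-2)) = (-12827 - 1568) - 5 = -14395 - 5 = -14400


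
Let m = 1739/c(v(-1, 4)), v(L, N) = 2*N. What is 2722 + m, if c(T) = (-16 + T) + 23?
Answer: 42569/15 ≈ 2837.9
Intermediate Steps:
c(T) = 7 + T
m = 1739/15 (m = 1739/(7 + 2*4) = 1739/(7 + 8) = 1739/15 ≈ 115.93)
2722 + m = 2722 + 1739/15 = 42569/15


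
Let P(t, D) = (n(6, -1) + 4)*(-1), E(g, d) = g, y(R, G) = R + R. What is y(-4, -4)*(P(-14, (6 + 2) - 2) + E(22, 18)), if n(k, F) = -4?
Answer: -176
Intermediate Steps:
y(R, G) = 2*R
P(t, D) = 0 (P(t, D) = (-4 + 4)*(-1) = 0*(-1) = 0)
y(-4, -4)*(P(-14, (6 + 2) - 2) + E(22, 18)) = (2*(-4))*(0 + 22) = -8*22 = -176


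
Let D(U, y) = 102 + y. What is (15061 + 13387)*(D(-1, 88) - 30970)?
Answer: -875629440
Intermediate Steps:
(15061 + 13387)*(D(-1, 88) - 30970) = (15061 + 13387)*((102 + 88) - 30970) = 28448*(190 - 30970) = 28448*(-30780) = -875629440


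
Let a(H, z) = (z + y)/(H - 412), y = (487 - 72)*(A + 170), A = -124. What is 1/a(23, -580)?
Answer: -389/18510 ≈ -0.021016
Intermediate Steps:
y = 19090 (y = (487 - 72)*(-124 + 170) = 415*46 = 19090)
a(H, z) = (19090 + z)/(-412 + H) (a(H, z) = (z + 19090)/(H - 412) = (19090 + z)/(-412 + H))
1/a(23, -580) = 1/((19090 - 580)/(-412 + 23)) = 1/(18510/(-389)) = 1/(-1/389*18510) = 1/(-18510/389) = -389/18510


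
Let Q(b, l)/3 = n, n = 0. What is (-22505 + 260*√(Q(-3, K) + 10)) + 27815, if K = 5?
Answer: 5310 + 260*√10 ≈ 6132.2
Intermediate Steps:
Q(b, l) = 0 (Q(b, l) = 3*0 = 0)
(-22505 + 260*√(Q(-3, K) + 10)) + 27815 = (-22505 + 260*√(0 + 10)) + 27815 = (-22505 + 260*√10) + 27815 = 5310 + 260*√10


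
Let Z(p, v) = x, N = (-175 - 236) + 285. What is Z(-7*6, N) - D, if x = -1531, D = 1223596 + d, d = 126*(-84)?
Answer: -1214543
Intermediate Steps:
d = -10584
D = 1213012 (D = 1223596 - 10584 = 1213012)
N = -126 (N = -411 + 285 = -126)
Z(p, v) = -1531
Z(-7*6, N) - D = -1531 - 1*1213012 = -1531 - 1213012 = -1214543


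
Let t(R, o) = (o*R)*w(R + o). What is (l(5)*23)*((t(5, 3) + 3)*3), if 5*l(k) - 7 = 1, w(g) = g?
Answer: 67896/5 ≈ 13579.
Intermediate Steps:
t(R, o) = R*o*(R + o) (t(R, o) = (o*R)*(R + o) = (R*o)*(R + o) = R*o*(R + o))
l(k) = 8/5 (l(k) = 7/5 + (⅕)*1 = 7/5 + ⅕ = 8/5)
(l(5)*23)*((t(5, 3) + 3)*3) = ((8/5)*23)*((5*3*(5 + 3) + 3)*3) = 184*((5*3*8 + 3)*3)/5 = 184*((120 + 3)*3)/5 = 184*(123*3)/5 = (184/5)*369 = 67896/5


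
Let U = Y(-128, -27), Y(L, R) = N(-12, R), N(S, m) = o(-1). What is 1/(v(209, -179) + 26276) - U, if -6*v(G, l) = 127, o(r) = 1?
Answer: -157523/157529 ≈ -0.99996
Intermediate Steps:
v(G, l) = -127/6 (v(G, l) = -⅙*127 = -127/6)
N(S, m) = 1
Y(L, R) = 1
U = 1
1/(v(209, -179) + 26276) - U = 1/(-127/6 + 26276) - 1*1 = 1/(157529/6) - 1 = 6/157529 - 1 = -157523/157529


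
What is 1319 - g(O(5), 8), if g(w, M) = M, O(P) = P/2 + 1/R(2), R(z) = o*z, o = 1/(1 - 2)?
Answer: 1311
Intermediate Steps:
o = -1 (o = 1/(-1) = -1)
R(z) = -z
O(P) = -½ + P/2 (O(P) = P/2 + 1/(-1*2) = P*(½) + 1/(-2) = P/2 + 1*(-½) = P/2 - ½ = -½ + P/2)
1319 - g(O(5), 8) = 1319 - 1*8 = 1319 - 8 = 1311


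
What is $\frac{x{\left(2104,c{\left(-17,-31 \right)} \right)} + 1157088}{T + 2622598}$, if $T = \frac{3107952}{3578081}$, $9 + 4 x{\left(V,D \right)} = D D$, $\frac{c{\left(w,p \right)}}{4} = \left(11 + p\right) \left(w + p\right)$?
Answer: $\frac{2390397839427}{1294327059640} \approx 1.8468$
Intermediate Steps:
$c{\left(w,p \right)} = 4 \left(11 + p\right) \left(p + w\right)$ ($c{\left(w,p \right)} = 4 \left(11 + p\right) \left(w + p\right) = 4 \left(11 + p\right) \left(p + w\right)$)
$x{\left(V,D \right)} = - \frac{9}{4} + \frac{D^{2}}{4}$ ($x{\left(V,D \right)} = - \frac{9}{4} + \frac{D D}{4} = - \frac{9}{4} + \frac{D^{2}}{4}$)
$T = \frac{3107952}{3578081}$ ($T = 3107952 \cdot \frac{1}{3578081} = \frac{3107952}{3578081} \approx 0.86861$)
$\frac{x{\left(2104,c{\left(-17,-31 \right)} \right)} + 1157088}{T + 2622598} = \frac{\left(- \frac{9}{4} + \frac{\left(4 \left(-31\right)^{2} + 44 \left(-31\right) + 44 \left(-17\right) + 4 \left(-31\right) \left(-17\right)\right)^{2}}{4}\right) + 1157088}{\frac{3107952}{3578081} + 2622598} = \frac{\left(- \frac{9}{4} + \frac{\left(4 \cdot 961 - 1364 - 748 + 2108\right)^{2}}{4}\right) + 1157088}{\frac{9383871182390}{3578081}} = \left(\left(- \frac{9}{4} + \frac{\left(3844 - 1364 - 748 + 2108\right)^{2}}{4}\right) + 1157088\right) \frac{3578081}{9383871182390} = \left(\left(- \frac{9}{4} + \frac{3840^{2}}{4}\right) + 1157088\right) \frac{3578081}{9383871182390} = \left(\left(- \frac{9}{4} + \frac{1}{4} \cdot 14745600\right) + 1157088\right) \frac{3578081}{9383871182390} = \left(\left(- \frac{9}{4} + 3686400\right) + 1157088\right) \frac{3578081}{9383871182390} = \left(\frac{14745591}{4} + 1157088\right) \frac{3578081}{9383871182390} = \frac{19373943}{4} \cdot \frac{3578081}{9383871182390} = \frac{2390397839427}{1294327059640}$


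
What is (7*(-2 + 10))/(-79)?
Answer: -56/79 ≈ -0.70886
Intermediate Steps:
(7*(-2 + 10))/(-79) = (7*8)*(-1/79) = 56*(-1/79) = -56/79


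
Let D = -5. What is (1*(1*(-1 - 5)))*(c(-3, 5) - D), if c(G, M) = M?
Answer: -60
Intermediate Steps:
(1*(1*(-1 - 5)))*(c(-3, 5) - D) = (1*(1*(-1 - 5)))*(5 - 1*(-5)) = (1*(1*(-6)))*(5 + 5) = (1*(-6))*10 = -6*10 = -60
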